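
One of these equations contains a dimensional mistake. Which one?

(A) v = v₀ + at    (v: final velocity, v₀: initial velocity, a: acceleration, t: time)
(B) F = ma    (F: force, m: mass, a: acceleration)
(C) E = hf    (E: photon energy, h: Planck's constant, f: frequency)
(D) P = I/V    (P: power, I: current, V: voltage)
(D) P = I/V

The equation (D) P = I/V is dimensionally incorrect.

LHS (P): [L^2 M T^-3]
RHS (I/V): [I^2 L^-2 M^-1 T^3] ✗

The dimensions do not match. The other three equations balance.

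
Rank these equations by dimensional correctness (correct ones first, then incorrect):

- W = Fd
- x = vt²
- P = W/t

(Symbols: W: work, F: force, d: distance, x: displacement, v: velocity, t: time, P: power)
Dimensionally correct: W = Fd, P = W/t
Dimensionally incorrect: x = vt²
Ordered (correct first, then incorrect): W = Fd, P = W/t, x = vt²

- W = Fd: LHS [L^2 M T^-2], RHS [L^2 M T^-2] → correct ✓
- x = vt²: LHS [L], RHS [L T] → incorrect ✗
- P = W/t: LHS [L^2 M T^-3], RHS [L^2 M T^-3] → correct ✓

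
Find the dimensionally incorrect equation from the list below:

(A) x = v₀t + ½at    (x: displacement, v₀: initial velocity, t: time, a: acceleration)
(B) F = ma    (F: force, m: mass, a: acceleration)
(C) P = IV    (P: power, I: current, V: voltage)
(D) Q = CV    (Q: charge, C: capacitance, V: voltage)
(A) x = v₀t + ½at

The equation (A) x = v₀t + ½at is dimensionally incorrect.

LHS (x): [L]
RHS terms:
  - v₀t: [L] ✓
  - ½at: [L T^-1] ✗ (does not match LHS)

The dimensions do not match. The other three equations balance.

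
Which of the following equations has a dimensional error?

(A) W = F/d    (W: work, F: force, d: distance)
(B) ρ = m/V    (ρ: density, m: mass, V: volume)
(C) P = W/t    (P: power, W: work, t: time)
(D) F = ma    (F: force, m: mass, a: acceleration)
(A) W = F/d

The equation (A) W = F/d is dimensionally incorrect.

LHS (W): [L^2 M T^-2]
RHS (F/d): [M T^-2] ✗

The dimensions do not match. The other three equations balance.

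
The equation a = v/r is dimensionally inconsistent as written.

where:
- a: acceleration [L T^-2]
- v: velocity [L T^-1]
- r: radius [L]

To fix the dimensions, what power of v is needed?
The exponent of v should be 2: a = v^2/r

The LHS a has dimensions [L T^-2]; v has dimensions [L T^-1].
As written, the RHS v/r (exponent 1 on v) has dimensions [T^-1], which does not match.
With exponent 2, the RHS v^2/r has dimensions [L T^-2], matching the LHS.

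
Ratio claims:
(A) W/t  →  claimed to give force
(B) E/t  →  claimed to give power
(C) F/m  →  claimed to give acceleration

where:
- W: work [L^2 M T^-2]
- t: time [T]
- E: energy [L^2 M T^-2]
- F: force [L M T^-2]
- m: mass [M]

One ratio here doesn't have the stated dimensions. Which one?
(A) W/t does not give force

(A) W/t: [L^2 M T^-3] ≠ force [L M T^-2] ✗
(B) E/t: [L^2 M T^-3] = power [L^2 M T^-3] ✓
(C) F/m: [L T^-2] = acceleration [L T^-2] ✓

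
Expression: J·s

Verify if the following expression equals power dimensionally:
No

The expression J·s has dimensions [L^2 M T^-1], but power has dimensions [L^2 M T^-3].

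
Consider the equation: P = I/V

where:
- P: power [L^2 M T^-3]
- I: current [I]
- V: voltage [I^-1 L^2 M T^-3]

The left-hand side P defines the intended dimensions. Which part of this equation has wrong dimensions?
The right-hand side term I/V

P has dimensions [L^2 M T^-3], but I/V has dimensions [I^2 L^-2 M^-1 T^3], so the term I/V is dimensionally wrong for P.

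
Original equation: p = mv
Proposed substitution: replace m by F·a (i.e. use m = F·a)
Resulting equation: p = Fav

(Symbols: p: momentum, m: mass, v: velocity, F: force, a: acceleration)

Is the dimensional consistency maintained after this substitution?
No

[m] = [M] and [F·a] = [L^2 M T^-4]. These differ, so the substitution replaces a quantity by one of different dimensions and the result p = Fav has LHS [L M T^-1] vs RHS [L^3 M T^-5] — inconsistent.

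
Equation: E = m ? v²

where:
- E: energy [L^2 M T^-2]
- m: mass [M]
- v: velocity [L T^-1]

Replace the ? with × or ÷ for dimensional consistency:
multiplication (×): E = m × v²

E [L^2 M T^-2]; m [M]; v² [L^2 T^-2].
m × v² → [L^2 M T^-2] ✓
m ÷ v² → [L^-2 M T^2] ✗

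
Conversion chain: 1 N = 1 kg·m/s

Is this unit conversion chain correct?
The chain is incorrect (it contains an error).

Incorrect: Newton is kg·m/s², not kg·m/s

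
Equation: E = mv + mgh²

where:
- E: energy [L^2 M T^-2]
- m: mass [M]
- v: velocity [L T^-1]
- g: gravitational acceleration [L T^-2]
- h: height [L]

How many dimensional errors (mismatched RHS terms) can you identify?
2

LHS E: [L^2 M T^-2]
- mv: [L M T^-1] ✗
- mgh²: [L^3 M T^-2] ✗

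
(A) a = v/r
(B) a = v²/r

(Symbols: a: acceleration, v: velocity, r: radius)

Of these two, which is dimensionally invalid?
(A)

(A) a = v/r: LHS [L T^-2], RHS [T^-1] ✗
(B) a = v²/r: LHS [L T^-2], RHS [L T^-2] ✓

Expression (A) a = v/r is dimensionally incorrect.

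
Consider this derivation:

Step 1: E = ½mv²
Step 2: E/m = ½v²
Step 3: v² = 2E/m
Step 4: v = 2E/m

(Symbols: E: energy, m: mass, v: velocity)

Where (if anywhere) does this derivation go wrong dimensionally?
Step 4

Step 1: E = ½mv² → LHS [L^2 M T^-2], RHS [L^2 M T^-2] ✓
Step 2: E/m = ½v² → LHS [L^2 T^-2], RHS [L^2 T^-2] ✓
Step 3: v² = 2E/m → LHS [L^2 T^-2], RHS [L^2 T^-2] ✓
Step 4: v = 2E/m → LHS [L T^-1], RHS [L^2 T^-2] ✗

The first dimensional inconsistency appears in step 4: v = 2E/m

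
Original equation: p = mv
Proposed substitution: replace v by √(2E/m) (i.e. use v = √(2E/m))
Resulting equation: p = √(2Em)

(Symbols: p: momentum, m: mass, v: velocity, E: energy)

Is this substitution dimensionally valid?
Yes

[v] = [L T^-1] and [√(2E/m)] = [L T^-1]. These match, so the substitution replaces a quantity by one of the same dimensions and the result p = √(2Em) has LHS [L M T^-1] vs RHS [L M T^-1] — still consistent.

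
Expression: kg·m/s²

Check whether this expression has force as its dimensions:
Yes

The expression kg·m/s² has dimensions [L M T^-2], which is exactly force [L M T^-2].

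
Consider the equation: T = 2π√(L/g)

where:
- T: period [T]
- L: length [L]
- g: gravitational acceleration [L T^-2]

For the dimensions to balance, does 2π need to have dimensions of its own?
No

T has dimensions [T] and √(L/g) already has dimensions [T], so the equation balances without 2π contributing any dimensions. 2π is a pure (dimensionless) number; changing or removing it would not affect dimensional consistency.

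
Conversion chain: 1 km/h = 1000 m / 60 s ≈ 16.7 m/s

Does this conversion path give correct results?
The chain is incorrect (it contains an error).

Incorrect: 1 h = 3600 s, not 60 s (1 km/h ≈ 0.278 m/s)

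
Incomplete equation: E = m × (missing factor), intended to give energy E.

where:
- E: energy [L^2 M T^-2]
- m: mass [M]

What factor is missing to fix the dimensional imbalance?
v² (velocity squared), dimensions [L^2 T^-2]

E has dimensions [L^2 M T^-2] and m has dimensions [M].
The missing factor must have dimensions [L^2 M T^-2] / [M] = [L^2 T^-2], i.e. velocity squared (v²).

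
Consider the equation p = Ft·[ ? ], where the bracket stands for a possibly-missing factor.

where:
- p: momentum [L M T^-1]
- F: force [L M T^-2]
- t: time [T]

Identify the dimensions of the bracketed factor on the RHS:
Nothing is missing — the bracketed factor must be dimensionless.

p has dimensions [L M T^-1] and Ft already has dimensions [L M T^-1], so p = Ft is dimensionally complete.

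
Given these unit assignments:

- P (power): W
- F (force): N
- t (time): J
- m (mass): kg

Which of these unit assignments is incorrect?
t

The variable t (time) should have units s, not J.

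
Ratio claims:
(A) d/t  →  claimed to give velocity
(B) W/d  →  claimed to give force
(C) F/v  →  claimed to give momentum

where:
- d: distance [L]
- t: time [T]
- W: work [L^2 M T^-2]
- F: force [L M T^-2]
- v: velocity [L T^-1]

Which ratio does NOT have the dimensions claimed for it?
(C) F/v does not give momentum

(A) d/t: [L T^-1] = velocity [L T^-1] ✓
(B) W/d: [L M T^-2] = force [L M T^-2] ✓
(C) F/v: [M T^-1] ≠ momentum [L M T^-1] ✗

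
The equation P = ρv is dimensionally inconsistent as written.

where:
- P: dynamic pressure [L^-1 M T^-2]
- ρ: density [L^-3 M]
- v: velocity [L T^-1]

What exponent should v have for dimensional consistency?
The exponent of v should be 2: P = ρv^2

The LHS P has dimensions [L^-1 M T^-2]; v has dimensions [L T^-1].
As written, the RHS ρv (exponent 1 on v) has dimensions [L^-2 M T^-1], which does not match.
With exponent 2, the RHS ρv^2 has dimensions [L^-1 M T^-2], matching the LHS.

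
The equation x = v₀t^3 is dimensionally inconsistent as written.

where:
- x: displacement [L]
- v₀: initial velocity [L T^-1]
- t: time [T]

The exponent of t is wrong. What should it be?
The exponent of t should be 1: x = v₀t

The LHS x has dimensions [L]; t has dimensions [T].
As written, the RHS v₀t^3 (exponent 3 on t) has dimensions [L T^2], which does not match.
With exponent 1, the RHS v₀t has dimensions [L], matching the LHS.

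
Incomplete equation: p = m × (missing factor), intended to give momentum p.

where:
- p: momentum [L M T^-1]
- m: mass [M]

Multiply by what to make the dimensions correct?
v (velocity), dimensions [L T^-1]

p has dimensions [L M T^-1] and m has dimensions [M].
The missing factor must have dimensions [L M T^-1] / [M] = [L T^-1], i.e. velocity (v).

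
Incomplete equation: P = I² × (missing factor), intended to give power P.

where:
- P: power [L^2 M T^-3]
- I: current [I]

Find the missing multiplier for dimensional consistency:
R (resistance), dimensions [I^-2 L^2 M T^-3]

P has dimensions [L^2 M T^-3] and I² has dimensions [I^2].
The missing factor must have dimensions [L^2 M T^-3] / [I^2] = [I^-2 L^2 M T^-3], i.e. resistance (R).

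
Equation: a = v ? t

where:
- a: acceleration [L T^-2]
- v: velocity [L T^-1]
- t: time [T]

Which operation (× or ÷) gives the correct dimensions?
division (÷): a = v ÷ t

a [L T^-2]; v [L T^-1]; t [T].
v × t → [L] ✗
v ÷ t → [L T^-2] ✓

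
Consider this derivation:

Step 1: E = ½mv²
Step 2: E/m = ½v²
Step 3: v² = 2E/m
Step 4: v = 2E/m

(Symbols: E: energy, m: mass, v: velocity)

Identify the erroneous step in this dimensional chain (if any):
Step 4

Step 1: E = ½mv² → LHS [L^2 M T^-2], RHS [L^2 M T^-2] ✓
Step 2: E/m = ½v² → LHS [L^2 T^-2], RHS [L^2 T^-2] ✓
Step 3: v² = 2E/m → LHS [L^2 T^-2], RHS [L^2 T^-2] ✓
Step 4: v = 2E/m → LHS [L T^-1], RHS [L^2 T^-2] ✗

The first dimensional inconsistency appears in step 4: v = 2E/m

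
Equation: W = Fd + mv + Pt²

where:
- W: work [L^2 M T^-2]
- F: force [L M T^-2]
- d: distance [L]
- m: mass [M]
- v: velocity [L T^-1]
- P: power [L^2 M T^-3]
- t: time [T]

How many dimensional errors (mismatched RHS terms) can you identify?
2

LHS W: [L^2 M T^-2]
- Fd: [L^2 M T^-2] ✓
- mv: [L M T^-1] ✗
- Pt²: [L^2 M T^-1] ✗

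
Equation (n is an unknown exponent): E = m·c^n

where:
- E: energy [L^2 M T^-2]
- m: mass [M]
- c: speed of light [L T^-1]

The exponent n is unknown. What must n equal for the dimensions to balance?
n = 2

E has dimensions [L^2 M T^-2]; c has dimensions [L T^-1].
The rest of the RHS has dimensions [M], so c^n must supply [L^2 T^-2].
With n = 2: m·c^2 has dimensions [L^2 M T^-2], matching the LHS ✓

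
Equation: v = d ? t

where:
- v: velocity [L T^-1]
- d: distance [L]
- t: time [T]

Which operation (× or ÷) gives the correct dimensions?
division (÷): v = d ÷ t

v [L T^-1]; d [L]; t [T].
d × t → [L T] ✗
d ÷ t → [L T^-1] ✓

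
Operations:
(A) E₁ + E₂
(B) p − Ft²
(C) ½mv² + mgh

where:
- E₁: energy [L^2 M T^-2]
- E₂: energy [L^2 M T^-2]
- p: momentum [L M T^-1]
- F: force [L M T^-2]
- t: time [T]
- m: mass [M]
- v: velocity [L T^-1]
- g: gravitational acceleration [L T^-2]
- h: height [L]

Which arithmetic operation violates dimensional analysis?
(B) p − Ft²

(A) E₁ + E₂: E₁ [L^2 M T^-2] and E₂ [L^2 M T^-2] — same dimensions ✓
(B) p − Ft²: p [L M T^-1] and Ft² [L M] — different dimensions cannot be added/subtracted ✗
(C) ½mv² + mgh: ½mv² [L^2 M T^-2] and mgh [L^2 M T^-2] — same dimensions ✓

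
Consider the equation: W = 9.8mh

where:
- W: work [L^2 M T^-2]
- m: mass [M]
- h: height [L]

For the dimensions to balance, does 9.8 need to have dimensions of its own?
Yes

W has dimensions [L^2 M T^-2], while mh alone has dimensions [L M]. For the equation to balance, the factor 9.8 must carry dimensions [L T^-2] — it is a dimensional constant (a numerical value of a physical quantity with its units suppressed), not a pure number.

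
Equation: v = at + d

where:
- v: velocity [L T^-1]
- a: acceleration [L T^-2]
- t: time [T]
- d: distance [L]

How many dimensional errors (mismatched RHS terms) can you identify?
1

LHS v: [L T^-1]
- at: [L T^-1] ✓
- d: [L] ✗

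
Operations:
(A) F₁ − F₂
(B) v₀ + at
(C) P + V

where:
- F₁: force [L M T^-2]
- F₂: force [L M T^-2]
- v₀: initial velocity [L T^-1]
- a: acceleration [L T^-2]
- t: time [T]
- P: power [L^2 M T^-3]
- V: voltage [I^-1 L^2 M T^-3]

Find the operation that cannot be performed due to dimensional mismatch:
(C) P + V

(A) F₁ − F₂: F₁ [L M T^-2] and F₂ [L M T^-2] — same dimensions ✓
(B) v₀ + at: v₀ [L T^-1] and at [L T^-1] — same dimensions ✓
(C) P + V: P [L^2 M T^-3] and V [I^-1 L^2 M T^-3] — different dimensions cannot be added/subtracted ✗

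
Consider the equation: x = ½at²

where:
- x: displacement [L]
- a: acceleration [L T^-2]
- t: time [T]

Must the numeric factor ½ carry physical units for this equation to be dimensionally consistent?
No

x has dimensions [L] and at² already has dimensions [L], so the equation balances without ½ contributing any dimensions. ½ is a pure (dimensionless) number; changing or removing it would not affect dimensional consistency.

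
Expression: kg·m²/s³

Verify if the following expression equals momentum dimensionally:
No

The expression kg·m²/s³ has dimensions [L^2 M T^-3], but momentum has dimensions [L M T^-1].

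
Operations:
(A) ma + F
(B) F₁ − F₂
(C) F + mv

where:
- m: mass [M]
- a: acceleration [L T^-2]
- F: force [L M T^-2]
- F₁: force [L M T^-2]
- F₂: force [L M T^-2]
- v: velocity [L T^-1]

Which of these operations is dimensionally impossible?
(C) F + mv

(A) ma + F: ma [L M T^-2] and F [L M T^-2] — same dimensions ✓
(B) F₁ − F₂: F₁ [L M T^-2] and F₂ [L M T^-2] — same dimensions ✓
(C) F + mv: F [L M T^-2] and mv [L M T^-1] — different dimensions cannot be added/subtracted ✗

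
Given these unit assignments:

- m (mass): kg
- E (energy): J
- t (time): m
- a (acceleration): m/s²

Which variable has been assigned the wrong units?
t

The variable t (time) should have units s, not m.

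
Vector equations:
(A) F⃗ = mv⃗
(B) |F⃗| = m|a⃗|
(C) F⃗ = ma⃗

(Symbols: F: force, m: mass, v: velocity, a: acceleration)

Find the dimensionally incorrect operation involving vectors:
(A) F⃗ = mv⃗

(A) F⃗ = mv⃗: LHS [L M T^-2], RHS [L M T^-1] ✗ — mass times velocity is momentum, not force; should be ma⃗
(B) |F⃗| = m|a⃗|: LHS [L M T^-2], RHS [L M T^-2] ✓ — magnitudes of vectors are scalars
(C) F⃗ = ma⃗: LHS [L M T^-2], RHS [L M T^-2] ✓ — Force and acceleration are vectors, mass is a scalar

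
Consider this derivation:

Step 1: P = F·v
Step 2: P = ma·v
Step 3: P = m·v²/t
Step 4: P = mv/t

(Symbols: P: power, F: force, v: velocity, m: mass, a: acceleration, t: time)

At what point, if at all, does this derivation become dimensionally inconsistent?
Step 4

Step 1: P = F·v → LHS [L^2 M T^-3], RHS [L^2 M T^-3] ✓
Step 2: P = ma·v → LHS [L^2 M T^-3], RHS [L^2 M T^-3] ✓
Step 3: P = m·v²/t → LHS [L^2 M T^-3], RHS [L^2 M T^-3] ✓
Step 4: P = mv/t → LHS [L^2 M T^-3], RHS [L M T^-2] ✗

The first dimensional inconsistency appears in step 4: P = mv/t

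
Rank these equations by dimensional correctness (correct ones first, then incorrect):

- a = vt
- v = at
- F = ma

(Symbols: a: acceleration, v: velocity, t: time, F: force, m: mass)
Dimensionally correct: v = at, F = ma
Dimensionally incorrect: a = vt
Ordered (correct first, then incorrect): v = at, F = ma, a = vt

- a = vt: LHS [L T^-2], RHS [L] → incorrect ✗
- v = at: LHS [L T^-1], RHS [L T^-1] → correct ✓
- F = ma: LHS [L M T^-2], RHS [L M T^-2] → correct ✓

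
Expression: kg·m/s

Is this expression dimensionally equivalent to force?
No

The expression kg·m/s has dimensions [L M T^-1], but force has dimensions [L M T^-2].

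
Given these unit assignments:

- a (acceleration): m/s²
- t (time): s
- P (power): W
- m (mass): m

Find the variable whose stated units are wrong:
m

The variable m (mass) should have units kg, not m.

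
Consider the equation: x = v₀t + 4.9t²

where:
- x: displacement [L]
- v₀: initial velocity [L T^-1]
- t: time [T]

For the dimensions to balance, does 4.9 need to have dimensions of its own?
Yes

x has dimensions [L], while t² alone has dimensions [T^2]. For the equation to balance, the factor 4.9 must carry dimensions [L T^-2] — it is a dimensional constant (a numerical value of a physical quantity with its units suppressed), not a pure number.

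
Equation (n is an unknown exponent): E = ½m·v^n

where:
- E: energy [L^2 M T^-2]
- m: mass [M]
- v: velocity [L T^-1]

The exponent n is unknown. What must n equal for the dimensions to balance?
n = 2

E has dimensions [L^2 M T^-2]; v has dimensions [L T^-1].
The rest of the RHS has dimensions [M], so v^n must supply [L^2 T^-2].
With n = 2: ½m·v^2 has dimensions [L^2 M T^-2], matching the LHS ✓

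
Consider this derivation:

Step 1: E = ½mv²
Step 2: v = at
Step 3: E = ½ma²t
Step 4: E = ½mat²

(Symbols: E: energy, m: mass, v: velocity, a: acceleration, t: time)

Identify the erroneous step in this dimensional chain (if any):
Step 3

Step 1: E = ½mv² → LHS [L^2 M T^-2], RHS [L^2 M T^-2] ✓
Step 2: v = at → LHS [L T^-1], RHS [L T^-1] ✓
Step 3: E = ½ma²t → LHS [L^2 M T^-2], RHS [L^2 M T^-3] ✗

The first dimensional inconsistency appears in step 3: E = ½ma²t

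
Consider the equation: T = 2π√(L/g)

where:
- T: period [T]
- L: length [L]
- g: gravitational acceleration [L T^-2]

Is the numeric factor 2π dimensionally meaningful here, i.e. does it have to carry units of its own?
No

T has dimensions [T] and √(L/g) already has dimensions [T], so the equation balances without 2π contributing any dimensions. 2π is a pure (dimensionless) number; changing or removing it would not affect dimensional consistency.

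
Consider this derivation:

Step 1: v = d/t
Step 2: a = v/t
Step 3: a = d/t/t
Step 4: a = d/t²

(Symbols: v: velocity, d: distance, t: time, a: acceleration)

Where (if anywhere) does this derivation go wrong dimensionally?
No step introduces an error — all steps are dimensionally consistent.

Step 1: v = d/t → LHS [L T^-1], RHS [L T^-1] ✓
Step 2: a = v/t → LHS [L T^-2], RHS [L T^-2] ✓
Step 3: a = d/t/t → LHS [L T^-2], RHS [L T^-2] ✓
Step 4: a = d/t² → LHS [L T^-2], RHS [L T^-2] ✓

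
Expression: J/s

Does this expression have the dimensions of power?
Yes

The expression J/s has dimensions [L^2 M T^-3], which is exactly power [L^2 M T^-3].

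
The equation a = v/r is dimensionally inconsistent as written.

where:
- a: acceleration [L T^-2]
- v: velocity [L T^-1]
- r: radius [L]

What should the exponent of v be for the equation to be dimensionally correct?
The exponent of v should be 2: a = v^2/r

The LHS a has dimensions [L T^-2]; v has dimensions [L T^-1].
As written, the RHS v/r (exponent 1 on v) has dimensions [T^-1], which does not match.
With exponent 2, the RHS v^2/r has dimensions [L T^-2], matching the LHS.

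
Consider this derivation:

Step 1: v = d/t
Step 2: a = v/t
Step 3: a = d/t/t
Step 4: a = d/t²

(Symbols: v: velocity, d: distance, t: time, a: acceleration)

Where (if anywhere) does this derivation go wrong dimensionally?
No step introduces an error — all steps are dimensionally consistent.

Step 1: v = d/t → LHS [L T^-1], RHS [L T^-1] ✓
Step 2: a = v/t → LHS [L T^-2], RHS [L T^-2] ✓
Step 3: a = d/t/t → LHS [L T^-2], RHS [L T^-2] ✓
Step 4: a = d/t² → LHS [L T^-2], RHS [L T^-2] ✓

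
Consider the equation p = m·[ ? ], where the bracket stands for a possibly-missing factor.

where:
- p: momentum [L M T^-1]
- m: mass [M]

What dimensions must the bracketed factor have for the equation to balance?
[L T^-1] — velocity (e.g. v)

p has dimensions [L M T^-1]; m has dimensions [M].
The bracketed factor must supply [L M T^-1] / [M] = [L T^-1].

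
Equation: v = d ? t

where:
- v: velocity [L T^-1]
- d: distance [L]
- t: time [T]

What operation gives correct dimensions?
division (÷): v = d ÷ t

v [L T^-1]; d [L]; t [T].
d × t → [L T] ✗
d ÷ t → [L T^-1] ✓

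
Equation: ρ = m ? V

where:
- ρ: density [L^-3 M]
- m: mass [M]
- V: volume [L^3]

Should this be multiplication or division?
division (÷): ρ = m ÷ V

ρ [L^-3 M]; m [M]; V [L^3].
m × V → [L^3 M] ✗
m ÷ V → [L^-3 M] ✓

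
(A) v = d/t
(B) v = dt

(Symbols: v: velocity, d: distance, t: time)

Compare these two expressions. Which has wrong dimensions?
(B)

(A) v = d/t: LHS [L T^-1], RHS [L T^-1] ✓
(B) v = dt: LHS [L T^-1], RHS [L T] ✗

Expression (B) v = dt is dimensionally incorrect.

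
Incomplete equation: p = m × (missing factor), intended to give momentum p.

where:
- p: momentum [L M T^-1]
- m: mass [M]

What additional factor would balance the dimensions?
v (velocity), dimensions [L T^-1]

p has dimensions [L M T^-1] and m has dimensions [M].
The missing factor must have dimensions [L M T^-1] / [M] = [L T^-1], i.e. velocity (v).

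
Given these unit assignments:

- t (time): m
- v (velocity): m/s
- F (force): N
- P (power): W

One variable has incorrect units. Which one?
t

The variable t (time) should have units s, not m.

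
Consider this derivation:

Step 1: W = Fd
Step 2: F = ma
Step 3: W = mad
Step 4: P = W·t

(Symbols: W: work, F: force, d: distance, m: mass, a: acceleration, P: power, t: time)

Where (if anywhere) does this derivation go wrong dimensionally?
Step 4

Step 1: W = Fd → LHS [L^2 M T^-2], RHS [L^2 M T^-2] ✓
Step 2: F = ma → LHS [L M T^-2], RHS [L M T^-2] ✓
Step 3: W = mad → LHS [L^2 M T^-2], RHS [L^2 M T^-2] ✓
Step 4: P = W·t → LHS [L^2 M T^-3], RHS [L^2 M T^-1] ✗

The first dimensional inconsistency appears in step 4: P = W·t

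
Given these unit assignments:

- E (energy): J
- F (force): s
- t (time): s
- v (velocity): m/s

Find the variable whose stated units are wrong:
F

The variable F (force) should have units N, not s.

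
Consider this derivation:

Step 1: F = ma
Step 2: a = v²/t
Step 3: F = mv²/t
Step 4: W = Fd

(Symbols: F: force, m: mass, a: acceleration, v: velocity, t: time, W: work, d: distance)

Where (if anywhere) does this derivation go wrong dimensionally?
Step 2

Step 1: F = ma → LHS [L M T^-2], RHS [L M T^-2] ✓
Step 2: a = v²/t → LHS [L T^-2], RHS [L^2 T^-3] ✗

The first dimensional inconsistency appears in step 2: a = v²/t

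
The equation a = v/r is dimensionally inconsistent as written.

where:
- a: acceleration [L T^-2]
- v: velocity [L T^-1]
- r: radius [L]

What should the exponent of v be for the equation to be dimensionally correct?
The exponent of v should be 2: a = v^2/r

The LHS a has dimensions [L T^-2]; v has dimensions [L T^-1].
As written, the RHS v/r (exponent 1 on v) has dimensions [T^-1], which does not match.
With exponent 2, the RHS v^2/r has dimensions [L T^-2], matching the LHS.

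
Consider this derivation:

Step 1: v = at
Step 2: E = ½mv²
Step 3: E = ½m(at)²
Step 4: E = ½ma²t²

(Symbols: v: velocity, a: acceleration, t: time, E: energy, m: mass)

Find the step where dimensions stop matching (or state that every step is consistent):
No step introduces an error — all steps are dimensionally consistent.

Step 1: v = at → LHS [L T^-1], RHS [L T^-1] ✓
Step 2: E = ½mv² → LHS [L^2 M T^-2], RHS [L^2 M T^-2] ✓
Step 3: E = ½m(at)² → LHS [L^2 M T^-2], RHS [L^2 M T^-2] ✓
Step 4: E = ½ma²t² → LHS [L^2 M T^-2], RHS [L^2 M T^-2] ✓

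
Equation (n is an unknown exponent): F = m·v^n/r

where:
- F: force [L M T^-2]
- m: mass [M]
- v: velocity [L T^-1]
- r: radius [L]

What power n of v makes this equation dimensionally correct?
n = 2

F has dimensions [L M T^-2]; v has dimensions [L T^-1].
The rest of the RHS has dimensions [L^-1 M], so v^n must supply [L^2 T^-2].
With n = 2: m·v^2/r has dimensions [L M T^-2], matching the LHS ✓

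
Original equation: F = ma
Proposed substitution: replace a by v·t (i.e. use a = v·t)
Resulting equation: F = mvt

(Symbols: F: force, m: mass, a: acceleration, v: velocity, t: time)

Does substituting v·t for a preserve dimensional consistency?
No

[a] = [L T^-2] and [v·t] = [L]. These differ, so the substitution replaces a quantity by one of different dimensions and the result F = mvt has LHS [L M T^-2] vs RHS [L M] — inconsistent.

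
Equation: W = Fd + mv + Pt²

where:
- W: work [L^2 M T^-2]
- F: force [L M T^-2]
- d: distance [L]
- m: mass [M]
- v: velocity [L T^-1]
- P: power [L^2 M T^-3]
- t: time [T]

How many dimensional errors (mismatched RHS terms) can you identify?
2

LHS W: [L^2 M T^-2]
- Fd: [L^2 M T^-2] ✓
- mv: [L M T^-1] ✗
- Pt²: [L^2 M T^-1] ✗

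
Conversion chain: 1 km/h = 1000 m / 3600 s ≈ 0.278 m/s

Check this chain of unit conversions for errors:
The chain is correct (no errors).

Correct: 1 km = 1000 m, 1 h = 3600 s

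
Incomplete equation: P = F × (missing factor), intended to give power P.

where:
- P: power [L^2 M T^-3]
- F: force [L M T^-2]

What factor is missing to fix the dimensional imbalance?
v (velocity), dimensions [L T^-1]

P has dimensions [L^2 M T^-3] and F has dimensions [L M T^-2].
The missing factor must have dimensions [L^2 M T^-3] / [L M T^-2] = [L T^-1], i.e. velocity (v).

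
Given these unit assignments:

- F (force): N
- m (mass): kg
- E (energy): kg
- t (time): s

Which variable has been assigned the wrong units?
E

The variable E (energy) should have units J, not kg.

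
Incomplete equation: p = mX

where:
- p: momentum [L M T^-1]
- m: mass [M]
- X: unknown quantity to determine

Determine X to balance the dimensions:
X = v (velocity), dimensions [L T^-1]

p has dimensions [L M T^-1]; the rest of the RHS (m) has dimensions [M].
So X must have dimensions [L T^-1] — X = v (velocity).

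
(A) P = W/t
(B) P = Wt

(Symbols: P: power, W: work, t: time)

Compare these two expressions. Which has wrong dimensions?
(B)

(A) P = W/t: LHS [L^2 M T^-3], RHS [L^2 M T^-3] ✓
(B) P = Wt: LHS [L^2 M T^-3], RHS [L^2 M T^-1] ✗

Expression (B) P = Wt is dimensionally incorrect.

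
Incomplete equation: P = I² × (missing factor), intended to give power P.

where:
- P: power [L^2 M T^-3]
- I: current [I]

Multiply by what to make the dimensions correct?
R (resistance), dimensions [I^-2 L^2 M T^-3]

P has dimensions [L^2 M T^-3] and I² has dimensions [I^2].
The missing factor must have dimensions [L^2 M T^-3] / [I^2] = [I^-2 L^2 M T^-3], i.e. resistance (R).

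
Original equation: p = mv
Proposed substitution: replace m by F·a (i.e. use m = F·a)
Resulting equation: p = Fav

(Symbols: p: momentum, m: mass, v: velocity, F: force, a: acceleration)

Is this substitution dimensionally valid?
No

[m] = [M] and [F·a] = [L^2 M T^-4]. These differ, so the substitution replaces a quantity by one of different dimensions and the result p = Fav has LHS [L M T^-1] vs RHS [L^3 M T^-5] — inconsistent.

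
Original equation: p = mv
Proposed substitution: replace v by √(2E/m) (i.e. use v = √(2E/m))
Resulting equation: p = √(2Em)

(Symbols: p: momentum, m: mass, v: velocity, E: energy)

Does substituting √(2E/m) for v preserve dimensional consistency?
Yes

[v] = [L T^-1] and [√(2E/m)] = [L T^-1]. These match, so the substitution replaces a quantity by one of the same dimensions and the result p = √(2Em) has LHS [L M T^-1] vs RHS [L M T^-1] — still consistent.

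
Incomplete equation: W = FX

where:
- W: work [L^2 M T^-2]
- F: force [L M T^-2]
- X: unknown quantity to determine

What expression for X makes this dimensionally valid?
X = d (distance), dimensions [L]

W has dimensions [L^2 M T^-2]; the rest of the RHS (F) has dimensions [L M T^-2].
So X must have dimensions [L] — X = d (distance).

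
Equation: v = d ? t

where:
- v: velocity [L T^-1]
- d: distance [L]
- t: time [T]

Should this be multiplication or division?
division (÷): v = d ÷ t

v [L T^-1]; d [L]; t [T].
d × t → [L T] ✗
d ÷ t → [L T^-1] ✓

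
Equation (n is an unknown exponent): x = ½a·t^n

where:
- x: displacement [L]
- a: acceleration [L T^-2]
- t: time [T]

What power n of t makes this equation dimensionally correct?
n = 2

x has dimensions [L]; t has dimensions [T].
The rest of the RHS has dimensions [L T^-2], so t^n must supply [T^2].
With n = 2: ½a·t^2 has dimensions [L], matching the LHS ✓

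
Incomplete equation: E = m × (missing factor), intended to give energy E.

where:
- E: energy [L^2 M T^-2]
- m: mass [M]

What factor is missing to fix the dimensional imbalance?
v² (velocity squared), dimensions [L^2 T^-2]

E has dimensions [L^2 M T^-2] and m has dimensions [M].
The missing factor must have dimensions [L^2 M T^-2] / [M] = [L^2 T^-2], i.e. velocity squared (v²).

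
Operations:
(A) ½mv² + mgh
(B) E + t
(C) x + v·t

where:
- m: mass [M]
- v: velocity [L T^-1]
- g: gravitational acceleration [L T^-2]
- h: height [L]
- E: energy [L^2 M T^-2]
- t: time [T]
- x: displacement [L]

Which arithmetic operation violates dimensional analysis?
(B) E + t

(A) ½mv² + mgh: ½mv² [L^2 M T^-2] and mgh [L^2 M T^-2] — same dimensions ✓
(B) E + t: E [L^2 M T^-2] and t [T] — different dimensions cannot be added/subtracted ✗
(C) x + v·t: x [L] and v·t [L] — same dimensions ✓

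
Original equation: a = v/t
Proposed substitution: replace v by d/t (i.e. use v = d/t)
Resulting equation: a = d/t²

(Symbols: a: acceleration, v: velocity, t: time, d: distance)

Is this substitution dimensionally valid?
Yes

[v] = [L T^-1] and [d/t] = [L T^-1]. These match, so the substitution replaces a quantity by one of the same dimensions and the result a = d/t² has LHS [L T^-2] vs RHS [L T^-2] — still consistent.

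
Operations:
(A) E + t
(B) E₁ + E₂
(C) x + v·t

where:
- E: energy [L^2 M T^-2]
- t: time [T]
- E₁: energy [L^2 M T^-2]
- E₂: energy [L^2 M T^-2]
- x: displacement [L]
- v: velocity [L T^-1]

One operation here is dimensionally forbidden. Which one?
(A) E + t

(A) E + t: E [L^2 M T^-2] and t [T] — different dimensions cannot be added/subtracted ✗
(B) E₁ + E₂: E₁ [L^2 M T^-2] and E₂ [L^2 M T^-2] — same dimensions ✓
(C) x + v·t: x [L] and v·t [L] — same dimensions ✓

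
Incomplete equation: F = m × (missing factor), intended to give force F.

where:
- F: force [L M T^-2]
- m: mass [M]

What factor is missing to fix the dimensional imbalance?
a (acceleration), dimensions [L T^-2]

F has dimensions [L M T^-2] and m has dimensions [M].
The missing factor must have dimensions [L M T^-2] / [M] = [L T^-2], i.e. acceleration (a).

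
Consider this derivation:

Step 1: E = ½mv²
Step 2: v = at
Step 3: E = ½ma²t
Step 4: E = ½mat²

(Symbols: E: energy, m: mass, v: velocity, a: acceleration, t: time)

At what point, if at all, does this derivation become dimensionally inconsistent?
Step 3

Step 1: E = ½mv² → LHS [L^2 M T^-2], RHS [L^2 M T^-2] ✓
Step 2: v = at → LHS [L T^-1], RHS [L T^-1] ✓
Step 3: E = ½ma²t → LHS [L^2 M T^-2], RHS [L^2 M T^-3] ✗

The first dimensional inconsistency appears in step 3: E = ½ma²t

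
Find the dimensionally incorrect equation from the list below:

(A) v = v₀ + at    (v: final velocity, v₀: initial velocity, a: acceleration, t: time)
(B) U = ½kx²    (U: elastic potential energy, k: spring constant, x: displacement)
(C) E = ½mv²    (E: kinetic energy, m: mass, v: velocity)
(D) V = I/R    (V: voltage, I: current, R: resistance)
(D) V = I/R

The equation (D) V = I/R is dimensionally incorrect.

LHS (V): [I^-1 L^2 M T^-3]
RHS (I/R): [I^3 L^-2 M^-1 T^3] ✗

The dimensions do not match. The other three equations balance.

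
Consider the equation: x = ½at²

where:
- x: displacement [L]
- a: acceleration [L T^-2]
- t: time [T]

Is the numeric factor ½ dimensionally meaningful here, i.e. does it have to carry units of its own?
No

x has dimensions [L] and at² already has dimensions [L], so the equation balances without ½ contributing any dimensions. ½ is a pure (dimensionless) number; changing or removing it would not affect dimensional consistency.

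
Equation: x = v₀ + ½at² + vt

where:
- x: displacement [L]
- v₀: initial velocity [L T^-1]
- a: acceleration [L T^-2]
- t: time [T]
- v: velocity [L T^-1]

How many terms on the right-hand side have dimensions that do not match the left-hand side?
1

LHS x: [L]
- v₀: [L T^-1] ✗
- ½at²: [L] ✓
- vt: [L] ✓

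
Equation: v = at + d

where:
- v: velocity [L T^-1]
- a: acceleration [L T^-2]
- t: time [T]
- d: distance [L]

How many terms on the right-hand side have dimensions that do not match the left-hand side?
1

LHS v: [L T^-1]
- at: [L T^-1] ✓
- d: [L] ✗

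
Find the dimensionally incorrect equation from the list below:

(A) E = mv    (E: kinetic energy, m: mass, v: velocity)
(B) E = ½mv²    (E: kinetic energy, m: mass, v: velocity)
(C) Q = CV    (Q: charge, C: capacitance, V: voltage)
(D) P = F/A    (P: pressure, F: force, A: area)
(A) E = mv

The equation (A) E = mv is dimensionally incorrect.

LHS (E): [L^2 M T^-2]
RHS (mv): [L M T^-1] ✗

The dimensions do not match. The other three equations balance.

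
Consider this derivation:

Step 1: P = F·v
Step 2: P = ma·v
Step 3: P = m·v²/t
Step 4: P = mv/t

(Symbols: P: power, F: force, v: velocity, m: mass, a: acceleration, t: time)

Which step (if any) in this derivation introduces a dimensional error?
Step 4

Step 1: P = F·v → LHS [L^2 M T^-3], RHS [L^2 M T^-3] ✓
Step 2: P = ma·v → LHS [L^2 M T^-3], RHS [L^2 M T^-3] ✓
Step 3: P = m·v²/t → LHS [L^2 M T^-3], RHS [L^2 M T^-3] ✓
Step 4: P = mv/t → LHS [L^2 M T^-3], RHS [L M T^-2] ✗

The first dimensional inconsistency appears in step 4: P = mv/t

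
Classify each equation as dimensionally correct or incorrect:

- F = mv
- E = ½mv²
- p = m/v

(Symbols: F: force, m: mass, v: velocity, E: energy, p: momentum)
Dimensionally correct: E = ½mv²
Dimensionally incorrect: F = mv, p = m/v
Ordered (correct first, then incorrect): E = ½mv², F = mv, p = m/v

- F = mv: LHS [L M T^-2], RHS [L M T^-1] → incorrect ✗
- E = ½mv²: LHS [L^2 M T^-2], RHS [L^2 M T^-2] → correct ✓
- p = m/v: LHS [L M T^-1], RHS [L^-1 M T] → incorrect ✗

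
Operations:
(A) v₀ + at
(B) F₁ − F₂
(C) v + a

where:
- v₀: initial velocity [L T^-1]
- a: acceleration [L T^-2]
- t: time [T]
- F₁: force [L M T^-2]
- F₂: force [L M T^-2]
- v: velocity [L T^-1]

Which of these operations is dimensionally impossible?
(C) v + a

(A) v₀ + at: v₀ [L T^-1] and at [L T^-1] — same dimensions ✓
(B) F₁ − F₂: F₁ [L M T^-2] and F₂ [L M T^-2] — same dimensions ✓
(C) v + a: v [L T^-1] and a [L T^-2] — different dimensions cannot be added/subtracted ✗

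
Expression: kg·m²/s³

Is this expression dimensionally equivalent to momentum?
No

The expression kg·m²/s³ has dimensions [L^2 M T^-3], but momentum has dimensions [L M T^-1].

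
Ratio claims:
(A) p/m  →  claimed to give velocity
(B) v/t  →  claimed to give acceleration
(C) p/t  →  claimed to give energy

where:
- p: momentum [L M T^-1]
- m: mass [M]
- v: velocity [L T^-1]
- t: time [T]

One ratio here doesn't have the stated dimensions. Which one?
(C) p/t does not give energy

(A) p/m: [L T^-1] = velocity [L T^-1] ✓
(B) v/t: [L T^-2] = acceleration [L T^-2] ✓
(C) p/t: [L M T^-2] ≠ energy [L^2 M T^-2] ✗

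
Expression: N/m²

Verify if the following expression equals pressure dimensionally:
Yes

The expression N/m² has dimensions [L^-1 M T^-2], which is exactly pressure [L^-1 M T^-2].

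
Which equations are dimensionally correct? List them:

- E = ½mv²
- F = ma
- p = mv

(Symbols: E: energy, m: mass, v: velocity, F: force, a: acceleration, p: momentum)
Dimensionally correct: E = ½mv², F = ma, p = mv
Dimensionally incorrect: none
Ordered (correct first, then incorrect): E = ½mv², F = ma, p = mv

- E = ½mv²: LHS [L^2 M T^-2], RHS [L^2 M T^-2] → correct ✓
- F = ma: LHS [L M T^-2], RHS [L M T^-2] → correct ✓
- p = mv: LHS [L M T^-1], RHS [L M T^-1] → correct ✓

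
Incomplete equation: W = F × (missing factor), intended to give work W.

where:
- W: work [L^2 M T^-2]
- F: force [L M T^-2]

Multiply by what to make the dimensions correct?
d (distance), dimensions [L]

W has dimensions [L^2 M T^-2] and F has dimensions [L M T^-2].
The missing factor must have dimensions [L^2 M T^-2] / [L M T^-2] = [L], i.e. distance (d).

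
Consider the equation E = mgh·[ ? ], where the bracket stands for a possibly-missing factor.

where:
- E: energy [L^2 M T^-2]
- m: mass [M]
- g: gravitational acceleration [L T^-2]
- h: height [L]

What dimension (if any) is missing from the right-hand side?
Nothing is missing — the bracketed factor must be dimensionless.

E has dimensions [L^2 M T^-2] and mgh already has dimensions [L^2 M T^-2], so E = mgh is dimensionally complete.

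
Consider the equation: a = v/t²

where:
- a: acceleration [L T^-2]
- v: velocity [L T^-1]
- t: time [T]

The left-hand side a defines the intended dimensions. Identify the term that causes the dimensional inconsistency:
The right-hand side term v/t²

a has dimensions [L T^-2], but v/t² has dimensions [L T^-3], so the term v/t² is dimensionally wrong for a.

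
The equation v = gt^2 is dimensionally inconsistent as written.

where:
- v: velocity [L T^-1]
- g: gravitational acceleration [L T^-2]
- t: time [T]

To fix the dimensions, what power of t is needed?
The exponent of t should be 1: v = gt

The LHS v has dimensions [L T^-1]; t has dimensions [T].
As written, the RHS gt^2 (exponent 2 on t) has dimensions [L], which does not match.
With exponent 1, the RHS gt has dimensions [L T^-1], matching the LHS.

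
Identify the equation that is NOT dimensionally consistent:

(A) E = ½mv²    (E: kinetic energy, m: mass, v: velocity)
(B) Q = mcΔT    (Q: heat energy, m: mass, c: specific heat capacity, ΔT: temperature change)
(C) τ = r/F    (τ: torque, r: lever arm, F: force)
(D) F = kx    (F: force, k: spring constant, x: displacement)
(C) τ = r/F

The equation (C) τ = r/F is dimensionally incorrect.

LHS (τ): [L^2 M T^-2]
RHS (r/F): [M^-1 T^2] ✗

The dimensions do not match. The other three equations balance.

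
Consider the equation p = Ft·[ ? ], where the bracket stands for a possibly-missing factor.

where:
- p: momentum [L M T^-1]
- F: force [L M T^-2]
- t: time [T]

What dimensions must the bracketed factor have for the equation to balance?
Nothing is missing — the bracketed factor must be dimensionless.

p has dimensions [L M T^-1] and Ft already has dimensions [L M T^-1], so p = Ft is dimensionally complete.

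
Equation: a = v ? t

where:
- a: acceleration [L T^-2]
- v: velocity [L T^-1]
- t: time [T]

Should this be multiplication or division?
division (÷): a = v ÷ t

a [L T^-2]; v [L T^-1]; t [T].
v × t → [L] ✗
v ÷ t → [L T^-2] ✓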